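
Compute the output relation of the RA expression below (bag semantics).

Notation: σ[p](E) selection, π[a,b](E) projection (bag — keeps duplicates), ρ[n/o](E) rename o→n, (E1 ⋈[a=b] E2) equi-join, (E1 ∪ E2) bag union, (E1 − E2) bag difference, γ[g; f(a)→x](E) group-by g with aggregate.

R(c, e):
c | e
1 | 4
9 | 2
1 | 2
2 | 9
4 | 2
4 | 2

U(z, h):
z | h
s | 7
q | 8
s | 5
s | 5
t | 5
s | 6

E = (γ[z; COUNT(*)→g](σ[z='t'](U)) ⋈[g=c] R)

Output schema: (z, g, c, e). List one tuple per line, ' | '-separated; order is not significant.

Per-node cardinality:
  U → 6
  σ[z='t'](U) → 1
  γ[z; COUNT(*)→g](σ[z='t'](U)) → 1
  R → 6
  (γ[z; COUNT(*)→g](σ[z='t'](U)) ⋈[g=c] R) → 2

== RESULT ==
z | g | c | e
t | 1 | 1 | 2
t | 1 | 1 | 4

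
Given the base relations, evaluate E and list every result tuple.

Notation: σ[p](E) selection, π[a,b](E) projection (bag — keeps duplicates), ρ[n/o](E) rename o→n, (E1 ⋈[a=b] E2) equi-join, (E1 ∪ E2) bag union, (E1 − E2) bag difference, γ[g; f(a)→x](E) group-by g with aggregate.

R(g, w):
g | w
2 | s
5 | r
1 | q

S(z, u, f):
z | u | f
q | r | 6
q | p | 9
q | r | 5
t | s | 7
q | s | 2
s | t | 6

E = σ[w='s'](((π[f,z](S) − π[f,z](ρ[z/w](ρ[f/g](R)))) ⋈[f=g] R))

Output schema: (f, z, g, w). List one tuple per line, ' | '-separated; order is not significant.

Subexpression sizes:
  S → 6
  π[f,z](S) → 6
  R → 3
  ρ[f/g](R) → 3
  ρ[z/w](ρ[f/g](R)) → 3
  π[f,z](ρ[z/w](ρ[f/g](R))) → 3
  (π[f,z](S) − π[f,z](ρ[z/w](ρ[f/g](R)))) → 6
  R → 3
  ((π[f,z](S) − π[f,z](ρ[z/w](ρ[f/g](R)))) ⋈[f=g] R) → 2
  σ[w='s'](((π[f,z](S) − π[f,z](ρ[z/w](ρ[f/g](R)))) ⋈[f=g] R)) → 1

== RESULT ==
f | z | g | w
2 | q | 2 | s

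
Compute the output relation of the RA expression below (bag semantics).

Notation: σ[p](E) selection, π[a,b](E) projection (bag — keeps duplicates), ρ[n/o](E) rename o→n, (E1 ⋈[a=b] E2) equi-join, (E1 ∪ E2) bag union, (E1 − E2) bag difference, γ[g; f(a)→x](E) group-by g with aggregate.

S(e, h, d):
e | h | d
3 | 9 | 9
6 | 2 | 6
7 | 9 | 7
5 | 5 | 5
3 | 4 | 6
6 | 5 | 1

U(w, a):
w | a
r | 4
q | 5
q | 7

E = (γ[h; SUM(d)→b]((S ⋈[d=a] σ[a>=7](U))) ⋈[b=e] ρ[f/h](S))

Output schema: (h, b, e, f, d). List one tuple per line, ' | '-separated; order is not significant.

Stepwise |·|:
  S → 6
  U → 3
  σ[a>=7](U) → 1
  (S ⋈[d=a] σ[a>=7](U)) → 1
  γ[h; SUM(d)→b]((S ⋈[d=a] σ[a>=7](U))) → 1
  S → 6
  ρ[f/h](S) → 6
  (γ[h; SUM(d)→b]((S ⋈[d=a] σ[a>=7](U))) ⋈[b=e] ρ[f/h](S)) → 1

== RESULT ==
h | b | e | f | d
9 | 7 | 7 | 9 | 7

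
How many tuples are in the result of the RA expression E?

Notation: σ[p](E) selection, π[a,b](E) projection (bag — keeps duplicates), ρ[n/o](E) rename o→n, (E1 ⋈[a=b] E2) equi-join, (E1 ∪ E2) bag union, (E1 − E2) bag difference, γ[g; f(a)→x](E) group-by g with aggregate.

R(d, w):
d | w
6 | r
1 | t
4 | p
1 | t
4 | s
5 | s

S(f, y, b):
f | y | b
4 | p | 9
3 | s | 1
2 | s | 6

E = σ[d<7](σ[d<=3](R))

Subexpression sizes:
  R → 6
  σ[d<=3](R) → 2
  σ[d<7](σ[d<=3](R)) → 2

|E| = 2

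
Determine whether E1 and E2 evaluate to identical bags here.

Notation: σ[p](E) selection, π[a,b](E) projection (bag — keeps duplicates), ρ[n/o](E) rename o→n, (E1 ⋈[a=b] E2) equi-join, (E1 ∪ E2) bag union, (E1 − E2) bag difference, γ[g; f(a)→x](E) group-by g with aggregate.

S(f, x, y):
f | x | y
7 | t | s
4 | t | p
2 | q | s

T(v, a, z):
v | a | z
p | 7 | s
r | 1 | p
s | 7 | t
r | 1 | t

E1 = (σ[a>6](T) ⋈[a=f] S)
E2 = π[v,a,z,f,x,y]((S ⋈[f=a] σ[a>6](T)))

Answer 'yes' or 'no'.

E1 per-node cardinality:
  T → 4
  σ[a>6](T) → 2
  S → 3
  (σ[a>6](T) ⋈[a=f] S) → 2
E2 per-node cardinality:
  S → 3
  T → 4
  σ[a>6](T) → 2
  (S ⋈[f=a] σ[a>6](T)) → 2
  π[v,a,z,f,x,y]((S ⋈[f=a] σ[a>6](T))) → 2

E1 and E2 produce the same multiset:
v | a | z | f | x | y
p | 7 | s | 7 | t | s
s | 7 | t | 7 | t | s

yes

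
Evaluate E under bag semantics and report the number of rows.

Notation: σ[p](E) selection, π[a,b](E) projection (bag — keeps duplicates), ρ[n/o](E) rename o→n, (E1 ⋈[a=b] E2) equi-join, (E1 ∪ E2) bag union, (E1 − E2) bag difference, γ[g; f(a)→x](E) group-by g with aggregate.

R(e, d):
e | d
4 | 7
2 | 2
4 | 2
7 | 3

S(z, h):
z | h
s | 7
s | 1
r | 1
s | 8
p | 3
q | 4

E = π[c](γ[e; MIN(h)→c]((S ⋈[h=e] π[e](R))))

Row counts bottom-up:
  S → 6
  R → 4
  π[e](R) → 4
  (S ⋈[h=e] π[e](R)) → 3
  γ[e; MIN(h)→c]((S ⋈[h=e] π[e](R))) → 2
  π[c](γ[e; MIN(h)→c]((S ⋈[h=e] π[e](R)))) → 2

|E| = 2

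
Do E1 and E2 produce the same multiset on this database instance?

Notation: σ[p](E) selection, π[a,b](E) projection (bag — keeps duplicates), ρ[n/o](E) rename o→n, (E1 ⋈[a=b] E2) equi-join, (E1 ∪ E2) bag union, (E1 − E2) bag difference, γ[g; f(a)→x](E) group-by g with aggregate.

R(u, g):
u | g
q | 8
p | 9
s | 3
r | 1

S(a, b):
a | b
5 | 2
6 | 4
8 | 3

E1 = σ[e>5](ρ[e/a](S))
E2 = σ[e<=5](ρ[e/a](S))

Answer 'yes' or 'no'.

E1 per-node cardinality:
  S → 3
  ρ[e/a](S) → 3
  σ[e>5](ρ[e/a](S)) → 2
E2 per-node cardinality:
  S → 3
  ρ[e/a](S) → 3
  σ[e<=5](ρ[e/a](S)) → 1

E1 result:
e | b
6 | 4
8 | 3
E2 result:
e | b
5 | 2
Witness: (8, 3) appears 1× in E1 but 0× in E2.

no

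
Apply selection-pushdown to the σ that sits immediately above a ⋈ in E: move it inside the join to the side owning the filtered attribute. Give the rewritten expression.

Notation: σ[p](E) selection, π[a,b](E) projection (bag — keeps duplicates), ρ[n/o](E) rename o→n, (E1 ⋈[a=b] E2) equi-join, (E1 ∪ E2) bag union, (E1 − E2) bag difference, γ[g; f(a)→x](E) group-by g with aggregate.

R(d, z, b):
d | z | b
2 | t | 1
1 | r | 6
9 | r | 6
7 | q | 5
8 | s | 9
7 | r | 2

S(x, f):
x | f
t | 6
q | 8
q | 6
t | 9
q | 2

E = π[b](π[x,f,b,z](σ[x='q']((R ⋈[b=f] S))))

σ filters on x, owned by the right side.
E' = π[b](π[x,f,b,z]((R ⋈[b=f] σ[x='q'](S))))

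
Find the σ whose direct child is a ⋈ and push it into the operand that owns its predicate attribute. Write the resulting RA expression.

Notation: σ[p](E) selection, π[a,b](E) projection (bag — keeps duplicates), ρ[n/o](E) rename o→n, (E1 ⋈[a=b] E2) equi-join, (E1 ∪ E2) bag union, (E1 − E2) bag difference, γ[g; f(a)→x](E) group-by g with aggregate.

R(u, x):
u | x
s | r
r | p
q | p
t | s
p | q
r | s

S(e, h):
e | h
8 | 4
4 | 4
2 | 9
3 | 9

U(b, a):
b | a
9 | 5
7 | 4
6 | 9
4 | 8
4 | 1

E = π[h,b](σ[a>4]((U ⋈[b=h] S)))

σ filters on a, owned by the left side.
E' = π[h,b]((σ[a>4](U) ⋈[b=h] S))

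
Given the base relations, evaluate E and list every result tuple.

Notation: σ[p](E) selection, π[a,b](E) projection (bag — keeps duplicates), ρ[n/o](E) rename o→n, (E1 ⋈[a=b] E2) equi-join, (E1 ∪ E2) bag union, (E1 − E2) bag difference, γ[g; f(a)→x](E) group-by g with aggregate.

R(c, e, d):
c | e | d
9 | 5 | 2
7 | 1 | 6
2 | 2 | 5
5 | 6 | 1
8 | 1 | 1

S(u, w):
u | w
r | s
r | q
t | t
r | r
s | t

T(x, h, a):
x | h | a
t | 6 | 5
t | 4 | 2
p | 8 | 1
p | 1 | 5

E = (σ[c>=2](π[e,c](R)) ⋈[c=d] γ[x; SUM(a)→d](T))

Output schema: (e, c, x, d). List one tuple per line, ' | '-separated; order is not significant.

Stepwise |·|:
  R → 5
  π[e,c](R) → 5
  σ[c>=2](π[e,c](R)) → 5
  T → 4
  γ[x; SUM(a)→d](T) → 2
  (σ[c>=2](π[e,c](R)) ⋈[c=d] γ[x; SUM(a)→d](T)) → 1

== RESULT ==
e | c | x | d
1 | 7 | t | 7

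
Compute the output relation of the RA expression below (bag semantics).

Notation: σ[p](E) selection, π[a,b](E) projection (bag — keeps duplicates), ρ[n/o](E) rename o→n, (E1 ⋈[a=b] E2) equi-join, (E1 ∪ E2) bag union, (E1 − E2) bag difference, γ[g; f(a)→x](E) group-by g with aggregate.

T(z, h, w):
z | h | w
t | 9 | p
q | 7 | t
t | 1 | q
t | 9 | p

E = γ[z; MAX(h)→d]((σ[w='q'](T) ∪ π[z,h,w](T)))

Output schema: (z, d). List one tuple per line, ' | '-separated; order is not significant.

Row counts bottom-up:
  T → 4
  σ[w='q'](T) → 1
  T → 4
  π[z,h,w](T) → 4
  (σ[w='q'](T) ∪ π[z,h,w](T)) → 5
  γ[z; MAX(h)→d]((σ[w='q'](T) ∪ π[z,h,w](T))) → 2

== RESULT ==
z | d
q | 7
t | 9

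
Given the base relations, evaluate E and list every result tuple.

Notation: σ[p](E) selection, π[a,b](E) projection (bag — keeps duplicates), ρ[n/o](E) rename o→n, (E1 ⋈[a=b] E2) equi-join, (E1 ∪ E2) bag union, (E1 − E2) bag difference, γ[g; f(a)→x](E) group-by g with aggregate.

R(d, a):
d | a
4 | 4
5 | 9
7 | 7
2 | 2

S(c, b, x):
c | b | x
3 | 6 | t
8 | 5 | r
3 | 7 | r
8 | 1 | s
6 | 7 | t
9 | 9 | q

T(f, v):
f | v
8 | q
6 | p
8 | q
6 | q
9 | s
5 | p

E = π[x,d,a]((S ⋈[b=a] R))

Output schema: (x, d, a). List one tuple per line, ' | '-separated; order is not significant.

Stepwise |·|:
  S → 6
  R → 4
  (S ⋈[b=a] R) → 3
  π[x,d,a]((S ⋈[b=a] R)) → 3

== RESULT ==
x | d | a
q | 5 | 9
r | 7 | 7
t | 7 | 7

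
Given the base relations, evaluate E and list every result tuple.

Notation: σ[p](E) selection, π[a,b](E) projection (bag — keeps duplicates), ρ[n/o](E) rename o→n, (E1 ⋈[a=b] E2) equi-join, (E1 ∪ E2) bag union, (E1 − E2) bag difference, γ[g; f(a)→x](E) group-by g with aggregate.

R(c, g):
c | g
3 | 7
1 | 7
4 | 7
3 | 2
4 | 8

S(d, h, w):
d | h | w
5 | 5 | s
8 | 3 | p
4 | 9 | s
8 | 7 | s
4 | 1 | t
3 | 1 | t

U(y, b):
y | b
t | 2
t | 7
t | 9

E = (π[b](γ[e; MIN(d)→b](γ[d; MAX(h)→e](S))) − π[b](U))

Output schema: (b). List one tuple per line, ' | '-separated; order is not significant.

Row counts bottom-up:
  S → 6
  γ[d; MAX(h)→e](S) → 4
  γ[e; MIN(d)→b](γ[d; MAX(h)→e](S)) → 4
  π[b](γ[e; MIN(d)→b](γ[d; MAX(h)→e](S))) → 4
  U → 3
  π[b](U) → 3
  (π[b](γ[e; MIN(d)→b](γ[d; MAX(h)→e](S))) − π[b](U)) → 4

== RESULT ==
b
3
4
5
8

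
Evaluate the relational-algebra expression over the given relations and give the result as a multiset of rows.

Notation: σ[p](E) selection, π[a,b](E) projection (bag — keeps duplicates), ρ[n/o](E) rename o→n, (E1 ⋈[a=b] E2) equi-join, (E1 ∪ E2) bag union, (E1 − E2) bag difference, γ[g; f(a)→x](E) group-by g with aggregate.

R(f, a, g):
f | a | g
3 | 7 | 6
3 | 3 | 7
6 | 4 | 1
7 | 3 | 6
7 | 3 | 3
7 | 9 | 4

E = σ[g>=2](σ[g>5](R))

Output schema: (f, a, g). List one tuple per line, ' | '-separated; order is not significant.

Subexpression sizes:
  R → 6
  σ[g>5](R) → 3
  σ[g>=2](σ[g>5](R)) → 3

== RESULT ==
f | a | g
3 | 3 | 7
3 | 7 | 6
7 | 3 | 6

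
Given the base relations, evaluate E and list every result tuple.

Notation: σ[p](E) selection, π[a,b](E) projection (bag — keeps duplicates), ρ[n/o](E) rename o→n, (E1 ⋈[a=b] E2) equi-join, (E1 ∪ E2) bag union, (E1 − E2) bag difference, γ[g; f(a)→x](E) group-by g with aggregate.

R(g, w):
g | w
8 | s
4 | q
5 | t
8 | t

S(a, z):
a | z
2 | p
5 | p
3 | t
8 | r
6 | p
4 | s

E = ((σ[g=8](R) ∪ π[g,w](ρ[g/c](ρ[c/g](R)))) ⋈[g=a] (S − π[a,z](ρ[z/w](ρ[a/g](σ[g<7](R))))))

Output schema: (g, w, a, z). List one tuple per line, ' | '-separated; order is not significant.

Row counts bottom-up:
  R → 4
  σ[g=8](R) → 2
  R → 4
  ρ[c/g](R) → 4
  ρ[g/c](ρ[c/g](R)) → 4
  π[g,w](ρ[g/c](ρ[c/g](R))) → 4
  (σ[g=8](R) ∪ π[g,w](ρ[g/c](ρ[c/g](R)))) → 6
  S → 6
  R → 4
  σ[g<7](R) → 2
  ρ[a/g](σ[g<7](R)) → 2
  ρ[z/w](ρ[a/g](σ[g<7](R))) → 2
  π[a,z](ρ[z/w](ρ[a/g](σ[g<7](R)))) → 2
  (S − π[a,z](ρ[z/w](ρ[a/g](σ[g<7](R))))) → 6
  ((σ[g=8](R) ∪ π[g,w](ρ[g/c](ρ[c/g](R)))) ⋈[g=a] (S − π[a,z](ρ[z/w](ρ[a/g](σ[g<7](R)))))) → 6

== RESULT ==
g | w | a | z
4 | q | 4 | s
5 | t | 5 | p
8 | s | 8 | r
8 | s | 8 | r
8 | t | 8 | r
8 | t | 8 | r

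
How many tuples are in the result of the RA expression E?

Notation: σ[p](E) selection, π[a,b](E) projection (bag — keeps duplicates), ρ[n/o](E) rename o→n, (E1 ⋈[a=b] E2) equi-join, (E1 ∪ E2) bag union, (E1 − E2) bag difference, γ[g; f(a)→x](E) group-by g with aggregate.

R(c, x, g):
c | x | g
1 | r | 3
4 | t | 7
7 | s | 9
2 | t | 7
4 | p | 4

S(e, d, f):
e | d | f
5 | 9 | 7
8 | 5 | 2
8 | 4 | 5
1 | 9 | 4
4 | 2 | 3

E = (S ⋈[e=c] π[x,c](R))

Per-node cardinality:
  S → 5
  R → 5
  π[x,c](R) → 5
  (S ⋈[e=c] π[x,c](R)) → 3

|E| = 3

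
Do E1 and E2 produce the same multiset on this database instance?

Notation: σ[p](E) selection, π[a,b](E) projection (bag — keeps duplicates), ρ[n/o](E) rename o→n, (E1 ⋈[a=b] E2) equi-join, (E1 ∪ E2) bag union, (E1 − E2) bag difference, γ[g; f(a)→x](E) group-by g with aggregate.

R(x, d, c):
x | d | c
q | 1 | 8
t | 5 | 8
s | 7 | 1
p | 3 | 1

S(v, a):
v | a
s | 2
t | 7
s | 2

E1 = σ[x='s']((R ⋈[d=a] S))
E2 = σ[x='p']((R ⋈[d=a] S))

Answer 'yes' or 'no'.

E1 per-node cardinality:
  R → 4
  S → 3
  (R ⋈[d=a] S) → 1
  σ[x='s']((R ⋈[d=a] S)) → 1
E2 per-node cardinality:
  R → 4
  S → 3
  (R ⋈[d=a] S) → 1
  σ[x='p']((R ⋈[d=a] S)) → 0

E1 result:
x | d | c | v | a
s | 7 | 1 | t | 7
E2 result:
x | d | c | v | a
(0 rows)
Witness: ('s', 7, 1, 't', 7) appears 1× in E1 but 0× in E2.

no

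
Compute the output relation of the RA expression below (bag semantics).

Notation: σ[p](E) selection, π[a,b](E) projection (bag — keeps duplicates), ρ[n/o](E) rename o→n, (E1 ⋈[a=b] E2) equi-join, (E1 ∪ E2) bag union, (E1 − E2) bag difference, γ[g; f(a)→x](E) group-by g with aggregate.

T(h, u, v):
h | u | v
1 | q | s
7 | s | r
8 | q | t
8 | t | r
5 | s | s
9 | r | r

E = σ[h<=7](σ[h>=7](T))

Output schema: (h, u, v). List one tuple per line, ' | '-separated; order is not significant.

Row counts bottom-up:
  T → 6
  σ[h>=7](T) → 4
  σ[h<=7](σ[h>=7](T)) → 1

== RESULT ==
h | u | v
7 | s | r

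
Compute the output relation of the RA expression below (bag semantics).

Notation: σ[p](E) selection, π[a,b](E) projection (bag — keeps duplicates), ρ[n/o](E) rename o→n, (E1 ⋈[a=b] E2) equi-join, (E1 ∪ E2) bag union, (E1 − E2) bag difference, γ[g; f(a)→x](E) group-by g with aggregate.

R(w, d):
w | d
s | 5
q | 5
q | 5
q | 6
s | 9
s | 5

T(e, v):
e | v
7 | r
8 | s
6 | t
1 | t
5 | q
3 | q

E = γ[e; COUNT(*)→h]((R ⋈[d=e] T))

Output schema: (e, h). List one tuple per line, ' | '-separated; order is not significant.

Stepwise |·|:
  R → 6
  T → 6
  (R ⋈[d=e] T) → 5
  γ[e; COUNT(*)→h]((R ⋈[d=e] T)) → 2

== RESULT ==
e | h
5 | 4
6 | 1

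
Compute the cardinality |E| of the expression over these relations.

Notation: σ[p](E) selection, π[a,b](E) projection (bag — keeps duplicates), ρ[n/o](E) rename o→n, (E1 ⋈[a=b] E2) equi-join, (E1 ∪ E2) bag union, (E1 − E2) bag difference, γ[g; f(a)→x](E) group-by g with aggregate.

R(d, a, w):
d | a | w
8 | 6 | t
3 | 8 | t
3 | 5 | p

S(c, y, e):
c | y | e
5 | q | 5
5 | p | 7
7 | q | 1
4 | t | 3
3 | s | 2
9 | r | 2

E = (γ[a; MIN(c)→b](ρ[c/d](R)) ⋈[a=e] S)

Stepwise |·|:
  R → 3
  ρ[c/d](R) → 3
  γ[a; MIN(c)→b](ρ[c/d](R)) → 3
  S → 6
  (γ[a; MIN(c)→b](ρ[c/d](R)) ⋈[a=e] S) → 1

|E| = 1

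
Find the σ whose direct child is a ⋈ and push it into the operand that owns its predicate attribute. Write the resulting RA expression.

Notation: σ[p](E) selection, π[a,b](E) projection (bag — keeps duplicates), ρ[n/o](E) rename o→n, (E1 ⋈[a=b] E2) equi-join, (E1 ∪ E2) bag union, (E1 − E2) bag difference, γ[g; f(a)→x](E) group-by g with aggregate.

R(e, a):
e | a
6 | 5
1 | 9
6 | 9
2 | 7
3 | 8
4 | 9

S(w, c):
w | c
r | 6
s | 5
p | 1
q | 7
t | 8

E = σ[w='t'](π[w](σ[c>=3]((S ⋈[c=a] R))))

σ filters on c, owned by the left side.
E' = σ[w='t'](π[w]((σ[c>=3](S) ⋈[c=a] R)))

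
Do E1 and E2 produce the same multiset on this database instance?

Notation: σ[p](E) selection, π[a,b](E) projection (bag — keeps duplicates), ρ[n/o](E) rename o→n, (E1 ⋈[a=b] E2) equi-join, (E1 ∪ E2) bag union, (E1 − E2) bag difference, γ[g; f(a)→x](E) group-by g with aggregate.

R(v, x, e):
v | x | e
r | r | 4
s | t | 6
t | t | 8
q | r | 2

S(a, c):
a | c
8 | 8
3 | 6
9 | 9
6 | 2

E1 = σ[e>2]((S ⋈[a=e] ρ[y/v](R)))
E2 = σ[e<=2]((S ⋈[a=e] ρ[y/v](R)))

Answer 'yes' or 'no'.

E1 subexpression sizes:
  S → 4
  R → 4
  ρ[y/v](R) → 4
  (S ⋈[a=e] ρ[y/v](R)) → 2
  σ[e>2]((S ⋈[a=e] ρ[y/v](R))) → 2
E2 subexpression sizes:
  S → 4
  R → 4
  ρ[y/v](R) → 4
  (S ⋈[a=e] ρ[y/v](R)) → 2
  σ[e<=2]((S ⋈[a=e] ρ[y/v](R))) → 0

E1 result:
a | c | y | x | e
6 | 2 | s | t | 6
8 | 8 | t | t | 8
E2 result:
a | c | y | x | e
(0 rows)
Witness: (8, 8, 't', 't', 8) appears 1× in E1 but 0× in E2.

no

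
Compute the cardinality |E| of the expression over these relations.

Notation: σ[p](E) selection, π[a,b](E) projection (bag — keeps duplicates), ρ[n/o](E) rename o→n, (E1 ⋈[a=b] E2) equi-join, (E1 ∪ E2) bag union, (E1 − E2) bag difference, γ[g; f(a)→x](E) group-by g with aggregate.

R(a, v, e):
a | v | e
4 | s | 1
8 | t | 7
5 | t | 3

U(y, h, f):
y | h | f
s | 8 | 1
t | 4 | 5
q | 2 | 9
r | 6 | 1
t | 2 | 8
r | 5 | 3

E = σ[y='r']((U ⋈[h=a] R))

Per-node cardinality:
  U → 6
  R → 3
  (U ⋈[h=a] R) → 3
  σ[y='r']((U ⋈[h=a] R)) → 1

|E| = 1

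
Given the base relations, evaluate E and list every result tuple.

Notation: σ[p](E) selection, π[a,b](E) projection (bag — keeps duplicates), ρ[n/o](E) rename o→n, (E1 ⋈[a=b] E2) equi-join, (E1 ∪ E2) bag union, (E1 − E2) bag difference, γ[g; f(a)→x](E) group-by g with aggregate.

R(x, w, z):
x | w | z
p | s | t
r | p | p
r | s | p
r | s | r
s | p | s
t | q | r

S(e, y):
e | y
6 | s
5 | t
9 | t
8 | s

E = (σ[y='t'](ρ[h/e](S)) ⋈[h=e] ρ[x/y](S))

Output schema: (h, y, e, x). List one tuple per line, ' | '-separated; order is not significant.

Subexpression sizes:
  S → 4
  ρ[h/e](S) → 4
  σ[y='t'](ρ[h/e](S)) → 2
  S → 4
  ρ[x/y](S) → 4
  (σ[y='t'](ρ[h/e](S)) ⋈[h=e] ρ[x/y](S)) → 2

== RESULT ==
h | y | e | x
5 | t | 5 | t
9 | t | 9 | t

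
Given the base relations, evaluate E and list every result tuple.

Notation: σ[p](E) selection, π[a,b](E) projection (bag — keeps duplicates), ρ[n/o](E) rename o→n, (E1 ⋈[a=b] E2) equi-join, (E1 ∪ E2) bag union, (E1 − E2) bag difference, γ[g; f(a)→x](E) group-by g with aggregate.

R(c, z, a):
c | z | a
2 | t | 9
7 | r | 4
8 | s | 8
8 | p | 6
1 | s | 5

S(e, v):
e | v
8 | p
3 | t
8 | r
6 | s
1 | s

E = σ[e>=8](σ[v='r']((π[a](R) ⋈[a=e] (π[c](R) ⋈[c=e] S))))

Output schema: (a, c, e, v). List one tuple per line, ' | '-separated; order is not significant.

Row counts bottom-up:
  R → 5
  π[a](R) → 5
  R → 5
  π[c](R) → 5
  S → 5
  (π[c](R) ⋈[c=e] S) → 5
  (π[a](R) ⋈[a=e] (π[c](R) ⋈[c=e] S)) → 4
  σ[v='r']((π[a](R) ⋈[a=e] (π[c](R) ⋈[c=e] S))) → 2
  σ[e>=8](σ[v='r']((π[a](R) ⋈[a=e] (π[c](R) ⋈[c=e] S)))) → 2

== RESULT ==
a | c | e | v
8 | 8 | 8 | r
8 | 8 | 8 | r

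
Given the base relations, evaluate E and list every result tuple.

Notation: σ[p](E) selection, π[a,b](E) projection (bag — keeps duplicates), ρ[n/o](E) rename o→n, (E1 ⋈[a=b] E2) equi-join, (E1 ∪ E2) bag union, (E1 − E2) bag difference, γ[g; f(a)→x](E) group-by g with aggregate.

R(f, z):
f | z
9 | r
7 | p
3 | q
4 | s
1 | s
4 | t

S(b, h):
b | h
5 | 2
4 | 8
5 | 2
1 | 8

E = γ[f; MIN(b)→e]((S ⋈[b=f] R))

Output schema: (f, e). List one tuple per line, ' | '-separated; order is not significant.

Stepwise |·|:
  S → 4
  R → 6
  (S ⋈[b=f] R) → 3
  γ[f; MIN(b)→e]((S ⋈[b=f] R)) → 2

== RESULT ==
f | e
1 | 1
4 | 4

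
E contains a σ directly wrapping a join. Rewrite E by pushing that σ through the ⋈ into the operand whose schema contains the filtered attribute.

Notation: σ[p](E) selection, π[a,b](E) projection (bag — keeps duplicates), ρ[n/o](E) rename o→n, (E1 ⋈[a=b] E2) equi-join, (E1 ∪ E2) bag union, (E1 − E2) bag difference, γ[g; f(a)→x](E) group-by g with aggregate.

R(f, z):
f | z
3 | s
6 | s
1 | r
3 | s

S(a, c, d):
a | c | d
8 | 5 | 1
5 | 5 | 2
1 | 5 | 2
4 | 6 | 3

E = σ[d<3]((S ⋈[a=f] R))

σ filters on d, owned by the left side.
E' = (σ[d<3](S) ⋈[a=f] R)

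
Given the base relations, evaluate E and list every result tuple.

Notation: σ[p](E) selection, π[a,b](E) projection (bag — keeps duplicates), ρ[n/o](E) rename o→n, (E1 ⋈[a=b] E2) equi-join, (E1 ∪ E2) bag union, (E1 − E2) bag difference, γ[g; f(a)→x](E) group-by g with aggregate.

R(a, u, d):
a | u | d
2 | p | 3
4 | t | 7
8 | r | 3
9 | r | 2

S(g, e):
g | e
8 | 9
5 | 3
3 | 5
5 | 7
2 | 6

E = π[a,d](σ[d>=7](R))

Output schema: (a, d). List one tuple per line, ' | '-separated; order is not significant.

Stepwise |·|:
  R → 4
  σ[d>=7](R) → 1
  π[a,d](σ[d>=7](R)) → 1

== RESULT ==
a | d
4 | 7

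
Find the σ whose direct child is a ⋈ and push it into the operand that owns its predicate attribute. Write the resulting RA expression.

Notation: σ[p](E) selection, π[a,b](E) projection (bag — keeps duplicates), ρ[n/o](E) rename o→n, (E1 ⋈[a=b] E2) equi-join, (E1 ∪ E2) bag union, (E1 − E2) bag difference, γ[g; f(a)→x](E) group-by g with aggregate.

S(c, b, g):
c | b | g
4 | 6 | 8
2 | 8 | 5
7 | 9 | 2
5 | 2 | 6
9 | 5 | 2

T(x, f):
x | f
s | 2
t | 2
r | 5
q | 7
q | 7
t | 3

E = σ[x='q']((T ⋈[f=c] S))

σ filters on x, owned by the left side.
E' = (σ[x='q'](T) ⋈[f=c] S)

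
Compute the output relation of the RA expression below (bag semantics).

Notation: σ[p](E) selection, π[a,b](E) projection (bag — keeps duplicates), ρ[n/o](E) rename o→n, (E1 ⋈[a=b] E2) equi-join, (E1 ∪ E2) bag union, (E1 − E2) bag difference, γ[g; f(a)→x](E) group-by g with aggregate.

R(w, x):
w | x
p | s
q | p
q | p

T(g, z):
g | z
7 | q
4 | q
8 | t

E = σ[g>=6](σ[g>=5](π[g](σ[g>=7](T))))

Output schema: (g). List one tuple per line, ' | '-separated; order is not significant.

Stepwise |·|:
  T → 3
  σ[g>=7](T) → 2
  π[g](σ[g>=7](T)) → 2
  σ[g>=5](π[g](σ[g>=7](T))) → 2
  σ[g>=6](σ[g>=5](π[g](σ[g>=7](T)))) → 2

== RESULT ==
g
7
8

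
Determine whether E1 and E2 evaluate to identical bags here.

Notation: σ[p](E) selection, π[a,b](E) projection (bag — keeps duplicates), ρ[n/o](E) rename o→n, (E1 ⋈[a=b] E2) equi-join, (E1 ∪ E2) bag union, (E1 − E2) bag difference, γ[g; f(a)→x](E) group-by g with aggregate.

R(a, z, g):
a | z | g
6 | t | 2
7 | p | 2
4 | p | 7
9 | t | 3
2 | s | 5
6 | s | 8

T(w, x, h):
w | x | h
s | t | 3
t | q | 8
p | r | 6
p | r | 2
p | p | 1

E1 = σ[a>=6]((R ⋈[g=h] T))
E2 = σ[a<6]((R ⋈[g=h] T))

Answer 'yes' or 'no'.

E1 row counts bottom-up:
  R → 6
  T → 5
  (R ⋈[g=h] T) → 4
  σ[a>=6]((R ⋈[g=h] T)) → 4
E2 row counts bottom-up:
  R → 6
  T → 5
  (R ⋈[g=h] T) → 4
  σ[a<6]((R ⋈[g=h] T)) → 0

E1 result:
a | z | g | w | x | h
6 | s | 8 | t | q | 8
6 | t | 2 | p | r | 2
7 | p | 2 | p | r | 2
9 | t | 3 | s | t | 3
E2 result:
a | z | g | w | x | h
(0 rows)
Witness: (9, 't', 3, 's', 't', 3) appears 1× in E1 but 0× in E2.

no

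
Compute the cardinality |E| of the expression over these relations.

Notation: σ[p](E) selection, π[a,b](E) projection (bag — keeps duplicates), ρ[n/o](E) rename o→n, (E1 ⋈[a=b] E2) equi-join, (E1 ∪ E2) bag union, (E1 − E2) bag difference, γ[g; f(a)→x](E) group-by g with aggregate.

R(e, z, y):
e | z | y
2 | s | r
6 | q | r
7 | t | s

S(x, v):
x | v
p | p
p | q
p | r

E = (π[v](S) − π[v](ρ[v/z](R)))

Row counts bottom-up:
  S → 3
  π[v](S) → 3
  R → 3
  ρ[v/z](R) → 3
  π[v](ρ[v/z](R)) → 3
  (π[v](S) − π[v](ρ[v/z](R))) → 2

|E| = 2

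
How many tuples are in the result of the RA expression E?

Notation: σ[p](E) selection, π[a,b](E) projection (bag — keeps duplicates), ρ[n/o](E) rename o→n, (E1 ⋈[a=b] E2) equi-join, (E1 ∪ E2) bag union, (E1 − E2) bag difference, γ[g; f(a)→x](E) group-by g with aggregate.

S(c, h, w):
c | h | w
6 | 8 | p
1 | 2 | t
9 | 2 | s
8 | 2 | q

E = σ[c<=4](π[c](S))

Row counts bottom-up:
  S → 4
  π[c](S) → 4
  σ[c<=4](π[c](S)) → 1

|E| = 1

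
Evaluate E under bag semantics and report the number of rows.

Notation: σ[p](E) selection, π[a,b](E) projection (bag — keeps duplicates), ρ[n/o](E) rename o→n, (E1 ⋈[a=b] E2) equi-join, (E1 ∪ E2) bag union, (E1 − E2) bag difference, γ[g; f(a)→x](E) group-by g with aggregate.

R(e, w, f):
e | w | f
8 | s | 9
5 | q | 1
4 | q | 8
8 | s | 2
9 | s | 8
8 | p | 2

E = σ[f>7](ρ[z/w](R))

Per-node cardinality:
  R → 6
  ρ[z/w](R) → 6
  σ[f>7](ρ[z/w](R)) → 3

|E| = 3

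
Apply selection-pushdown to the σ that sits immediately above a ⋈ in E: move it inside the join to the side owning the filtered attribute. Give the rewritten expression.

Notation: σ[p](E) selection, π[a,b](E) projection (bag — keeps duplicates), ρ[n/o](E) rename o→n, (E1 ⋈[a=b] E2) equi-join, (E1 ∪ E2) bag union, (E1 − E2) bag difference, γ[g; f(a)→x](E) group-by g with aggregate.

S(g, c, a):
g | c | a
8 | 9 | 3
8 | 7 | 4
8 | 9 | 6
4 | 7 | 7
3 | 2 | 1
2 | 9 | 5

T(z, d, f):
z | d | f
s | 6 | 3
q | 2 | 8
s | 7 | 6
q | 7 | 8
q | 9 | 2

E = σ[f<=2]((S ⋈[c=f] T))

σ filters on f, owned by the right side.
E' = (S ⋈[c=f] σ[f<=2](T))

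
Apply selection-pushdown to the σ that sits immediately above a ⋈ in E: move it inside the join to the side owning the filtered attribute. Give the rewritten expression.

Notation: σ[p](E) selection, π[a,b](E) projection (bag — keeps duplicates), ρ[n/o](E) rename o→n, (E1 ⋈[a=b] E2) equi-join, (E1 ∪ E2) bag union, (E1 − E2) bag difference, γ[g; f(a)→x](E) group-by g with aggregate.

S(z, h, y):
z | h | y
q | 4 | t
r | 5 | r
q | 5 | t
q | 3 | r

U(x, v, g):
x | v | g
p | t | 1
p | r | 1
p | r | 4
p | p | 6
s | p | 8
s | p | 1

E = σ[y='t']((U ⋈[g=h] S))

σ filters on y, owned by the right side.
E' = (U ⋈[g=h] σ[y='t'](S))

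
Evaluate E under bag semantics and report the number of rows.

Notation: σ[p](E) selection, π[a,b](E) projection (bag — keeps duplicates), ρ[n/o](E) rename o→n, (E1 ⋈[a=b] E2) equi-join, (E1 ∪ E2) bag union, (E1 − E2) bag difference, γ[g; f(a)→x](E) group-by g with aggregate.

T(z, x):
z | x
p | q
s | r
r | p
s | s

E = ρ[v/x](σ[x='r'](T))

Subexpression sizes:
  T → 4
  σ[x='r'](T) → 1
  ρ[v/x](σ[x='r'](T)) → 1

|E| = 1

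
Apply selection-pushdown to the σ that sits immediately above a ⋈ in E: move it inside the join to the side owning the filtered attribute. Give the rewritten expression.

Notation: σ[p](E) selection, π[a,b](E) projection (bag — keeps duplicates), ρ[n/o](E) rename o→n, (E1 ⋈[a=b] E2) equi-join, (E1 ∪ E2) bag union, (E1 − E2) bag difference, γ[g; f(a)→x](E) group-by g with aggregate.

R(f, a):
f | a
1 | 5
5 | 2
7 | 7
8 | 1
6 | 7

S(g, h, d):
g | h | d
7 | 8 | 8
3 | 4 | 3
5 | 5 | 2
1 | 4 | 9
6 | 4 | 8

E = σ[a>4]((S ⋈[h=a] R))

σ filters on a, owned by the right side.
E' = (S ⋈[h=a] σ[a>4](R))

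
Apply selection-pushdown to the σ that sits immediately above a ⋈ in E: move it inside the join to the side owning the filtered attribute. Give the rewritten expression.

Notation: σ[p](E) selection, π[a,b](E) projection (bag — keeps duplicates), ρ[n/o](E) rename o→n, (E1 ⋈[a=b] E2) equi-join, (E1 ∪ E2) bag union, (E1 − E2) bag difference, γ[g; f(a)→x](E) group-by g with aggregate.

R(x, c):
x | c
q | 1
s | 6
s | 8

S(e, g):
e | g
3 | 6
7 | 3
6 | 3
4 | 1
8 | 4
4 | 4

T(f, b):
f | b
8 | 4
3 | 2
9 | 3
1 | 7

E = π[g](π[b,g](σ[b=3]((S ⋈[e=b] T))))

σ filters on b, owned by the right side.
E' = π[g](π[b,g]((S ⋈[e=b] σ[b=3](T))))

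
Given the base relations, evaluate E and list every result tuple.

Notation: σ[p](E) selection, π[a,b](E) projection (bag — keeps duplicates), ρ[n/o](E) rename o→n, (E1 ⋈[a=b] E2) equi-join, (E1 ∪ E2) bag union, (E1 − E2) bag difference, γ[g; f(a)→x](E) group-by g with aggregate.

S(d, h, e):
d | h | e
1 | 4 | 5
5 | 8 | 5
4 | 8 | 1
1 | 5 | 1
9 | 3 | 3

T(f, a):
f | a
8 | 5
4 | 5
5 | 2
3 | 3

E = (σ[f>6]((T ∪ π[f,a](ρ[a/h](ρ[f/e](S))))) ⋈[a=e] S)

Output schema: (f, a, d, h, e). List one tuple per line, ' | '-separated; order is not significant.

Row counts bottom-up:
  T → 4
  S → 5
  ρ[f/e](S) → 5
  ρ[a/h](ρ[f/e](S)) → 5
  π[f,a](ρ[a/h](ρ[f/e](S))) → 5
  (T ∪ π[f,a](ρ[a/h](ρ[f/e](S)))) → 9
  σ[f>6]((T ∪ π[f,a](ρ[a/h](ρ[f/e](S))))) → 1
  S → 5
  (σ[f>6]((T ∪ π[f,a](ρ[a/h](ρ[f/e](S))))) ⋈[a=e] S) → 2

== RESULT ==
f | a | d | h | e
8 | 5 | 1 | 4 | 5
8 | 5 | 5 | 8 | 5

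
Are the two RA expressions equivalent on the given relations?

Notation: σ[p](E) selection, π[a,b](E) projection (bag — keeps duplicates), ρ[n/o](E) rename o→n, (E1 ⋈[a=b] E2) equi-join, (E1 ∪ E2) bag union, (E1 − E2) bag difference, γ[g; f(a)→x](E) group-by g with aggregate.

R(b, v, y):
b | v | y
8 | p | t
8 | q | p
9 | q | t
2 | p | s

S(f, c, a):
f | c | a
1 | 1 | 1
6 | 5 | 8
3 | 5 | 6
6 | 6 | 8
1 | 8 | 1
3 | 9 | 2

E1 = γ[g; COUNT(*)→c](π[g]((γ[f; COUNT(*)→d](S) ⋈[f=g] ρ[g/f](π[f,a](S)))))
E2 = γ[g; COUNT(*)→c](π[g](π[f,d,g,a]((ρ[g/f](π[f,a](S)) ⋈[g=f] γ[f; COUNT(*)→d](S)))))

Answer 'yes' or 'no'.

E1 per-node cardinality:
  S → 6
  γ[f; COUNT(*)→d](S) → 3
  S → 6
  π[f,a](S) → 6
  ρ[g/f](π[f,a](S)) → 6
  (γ[f; COUNT(*)→d](S) ⋈[f=g] ρ[g/f](π[f,a](S))) → 6
  π[g]((γ[f; COUNT(*)→d](S) ⋈[f=g] ρ[g/f](π[f,a](S)))) → 6
  γ[g; COUNT(*)→c](π[g]((γ[f; COUNT(*)→d](S) ⋈[f=g] ρ[g/f](π[f,a](S))))) → 3
E2 per-node cardinality:
  S → 6
  π[f,a](S) → 6
  ρ[g/f](π[f,a](S)) → 6
  S → 6
  γ[f; COUNT(*)→d](S) → 3
  (ρ[g/f](π[f,a](S)) ⋈[g=f] γ[f; COUNT(*)→d](S)) → 6
  π[f,d,g,a]((ρ[g/f](π[f,a](S)) ⋈[g=f] γ[f; COUNT(*)→d](S))) → 6
  π[g](π[f,d,g,a]((ρ[g/f](π[f,a](S)) ⋈[g=f] γ[f; COUNT(*)→d](S)))) → 6
  γ[g; COUNT(*)→c](π[g](π[f,d,g,a]((ρ[g/f](π[f,a](S)) ⋈[g=f] γ[f; COUNT(*)→d](S))))) → 3

E1 and E2 produce the same multiset:
g | c
1 | 2
3 | 2
6 | 2

yes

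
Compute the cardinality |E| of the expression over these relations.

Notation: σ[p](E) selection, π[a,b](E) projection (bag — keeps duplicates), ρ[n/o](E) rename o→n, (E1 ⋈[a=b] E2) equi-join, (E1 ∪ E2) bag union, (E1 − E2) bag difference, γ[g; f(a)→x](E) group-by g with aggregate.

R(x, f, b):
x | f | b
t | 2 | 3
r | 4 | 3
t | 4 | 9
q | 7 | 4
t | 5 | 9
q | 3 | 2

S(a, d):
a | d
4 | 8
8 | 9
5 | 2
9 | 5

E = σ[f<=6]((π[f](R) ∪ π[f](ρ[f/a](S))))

Stepwise |·|:
  R → 6
  π[f](R) → 6
  S → 4
  ρ[f/a](S) → 4
  π[f](ρ[f/a](S)) → 4
  (π[f](R) ∪ π[f](ρ[f/a](S))) → 10
  σ[f<=6]((π[f](R) ∪ π[f](ρ[f/a](S)))) → 7

|E| = 7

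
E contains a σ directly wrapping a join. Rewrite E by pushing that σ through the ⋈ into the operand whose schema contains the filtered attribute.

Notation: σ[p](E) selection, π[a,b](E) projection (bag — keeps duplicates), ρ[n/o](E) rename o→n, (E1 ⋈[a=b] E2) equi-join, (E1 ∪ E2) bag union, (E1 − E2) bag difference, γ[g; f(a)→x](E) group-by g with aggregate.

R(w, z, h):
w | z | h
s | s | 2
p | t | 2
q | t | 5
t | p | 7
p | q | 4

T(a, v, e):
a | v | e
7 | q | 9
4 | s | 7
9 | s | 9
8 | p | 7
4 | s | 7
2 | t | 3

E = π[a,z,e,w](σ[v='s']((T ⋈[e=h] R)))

σ filters on v, owned by the left side.
E' = π[a,z,e,w]((σ[v='s'](T) ⋈[e=h] R))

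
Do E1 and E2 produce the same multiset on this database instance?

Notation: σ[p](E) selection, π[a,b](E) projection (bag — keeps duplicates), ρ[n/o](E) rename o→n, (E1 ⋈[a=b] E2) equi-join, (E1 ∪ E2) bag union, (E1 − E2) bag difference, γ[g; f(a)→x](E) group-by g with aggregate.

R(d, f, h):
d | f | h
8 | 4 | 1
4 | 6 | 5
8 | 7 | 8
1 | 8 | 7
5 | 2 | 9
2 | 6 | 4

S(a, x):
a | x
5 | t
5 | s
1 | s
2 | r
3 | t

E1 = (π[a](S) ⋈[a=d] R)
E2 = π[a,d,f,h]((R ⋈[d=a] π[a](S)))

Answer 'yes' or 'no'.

E1 stepwise |·|:
  S → 5
  π[a](S) → 5
  R → 6
  (π[a](S) ⋈[a=d] R) → 4
E2 stepwise |·|:
  R → 6
  S → 5
  π[a](S) → 5
  (R ⋈[d=a] π[a](S)) → 4
  π[a,d,f,h]((R ⋈[d=a] π[a](S))) → 4

E1 and E2 produce the same multiset:
a | d | f | h
1 | 1 | 8 | 7
2 | 2 | 6 | 4
5 | 5 | 2 | 9
5 | 5 | 2 | 9

yes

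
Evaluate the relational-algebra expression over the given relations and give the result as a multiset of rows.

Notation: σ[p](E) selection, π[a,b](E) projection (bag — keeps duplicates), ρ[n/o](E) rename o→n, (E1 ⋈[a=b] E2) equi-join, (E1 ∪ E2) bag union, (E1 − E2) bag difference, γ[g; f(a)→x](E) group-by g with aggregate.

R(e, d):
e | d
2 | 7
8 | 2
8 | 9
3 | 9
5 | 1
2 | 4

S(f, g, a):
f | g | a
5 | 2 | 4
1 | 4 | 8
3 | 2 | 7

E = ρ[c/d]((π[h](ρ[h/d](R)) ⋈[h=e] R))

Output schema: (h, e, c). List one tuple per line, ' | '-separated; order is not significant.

Per-node cardinality:
  R → 6
  ρ[h/d](R) → 6
  π[h](ρ[h/d](R)) → 6
  R → 6
  (π[h](ρ[h/d](R)) ⋈[h=e] R) → 2
  ρ[c/d]((π[h](ρ[h/d](R)) ⋈[h=e] R)) → 2

== RESULT ==
h | e | c
2 | 2 | 4
2 | 2 | 7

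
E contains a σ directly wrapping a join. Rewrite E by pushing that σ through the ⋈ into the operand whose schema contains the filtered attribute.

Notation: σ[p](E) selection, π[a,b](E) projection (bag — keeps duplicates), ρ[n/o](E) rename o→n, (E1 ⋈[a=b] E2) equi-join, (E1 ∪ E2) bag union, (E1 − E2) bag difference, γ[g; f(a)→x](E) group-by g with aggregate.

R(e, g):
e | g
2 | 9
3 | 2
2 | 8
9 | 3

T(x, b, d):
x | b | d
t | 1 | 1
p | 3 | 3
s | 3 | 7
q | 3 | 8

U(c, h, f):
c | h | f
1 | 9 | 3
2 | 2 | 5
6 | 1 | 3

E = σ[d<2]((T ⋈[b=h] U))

σ filters on d, owned by the left side.
E' = (σ[d<2](T) ⋈[b=h] U)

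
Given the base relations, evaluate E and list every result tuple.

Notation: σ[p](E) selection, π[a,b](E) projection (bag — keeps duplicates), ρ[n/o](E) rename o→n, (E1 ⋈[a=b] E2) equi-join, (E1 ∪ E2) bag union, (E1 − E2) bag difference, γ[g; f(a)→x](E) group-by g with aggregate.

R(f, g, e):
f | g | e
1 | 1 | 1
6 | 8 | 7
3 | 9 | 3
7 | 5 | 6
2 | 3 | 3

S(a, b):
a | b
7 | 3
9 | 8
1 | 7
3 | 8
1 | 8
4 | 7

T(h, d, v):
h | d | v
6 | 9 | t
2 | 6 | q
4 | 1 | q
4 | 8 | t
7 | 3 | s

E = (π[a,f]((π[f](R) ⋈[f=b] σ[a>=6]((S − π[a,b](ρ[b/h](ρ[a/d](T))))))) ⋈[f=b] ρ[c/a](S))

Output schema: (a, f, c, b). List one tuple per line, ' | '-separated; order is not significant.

Stepwise |·|:
  R → 5
  π[f](R) → 5
  S → 6
  T → 5
  ρ[a/d](T) → 5
  ρ[b/h](ρ[a/d](T)) → 5
  π[a,b](ρ[b/h](ρ[a/d](T))) → 5
  (S − π[a,b](ρ[b/h](ρ[a/d](T)))) → 6
  σ[a>=6]((S − π[a,b](ρ[b/h](ρ[a/d](T))))) → 2
  (π[f](R) ⋈[f=b] σ[a>=6]((S − π[a,b](ρ[b/h](ρ[a/d](T)))))) → 1
  π[a,f]((π[f](R) ⋈[f=b] σ[a>=6]((S − π[a,b](ρ[b/h](ρ[a/d](T))))))) → 1
  S → 6
  ρ[c/a](S) → 6
  (π[a,f]((π[f](R) ⋈[f=b] σ[a>=6]((S − π[a,b](ρ[b/h](ρ[a/d](T))))))) ⋈[f=b] ρ[c/a](S)) → 1

== RESULT ==
a | f | c | b
7 | 3 | 7 | 3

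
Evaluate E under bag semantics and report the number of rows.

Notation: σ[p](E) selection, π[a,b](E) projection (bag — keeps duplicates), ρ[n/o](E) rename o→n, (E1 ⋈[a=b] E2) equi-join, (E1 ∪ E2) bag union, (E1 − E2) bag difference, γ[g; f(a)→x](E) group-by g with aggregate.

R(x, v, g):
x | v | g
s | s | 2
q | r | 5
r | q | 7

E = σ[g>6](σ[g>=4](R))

Subexpression sizes:
  R → 3
  σ[g>=4](R) → 2
  σ[g>6](σ[g>=4](R)) → 1

|E| = 1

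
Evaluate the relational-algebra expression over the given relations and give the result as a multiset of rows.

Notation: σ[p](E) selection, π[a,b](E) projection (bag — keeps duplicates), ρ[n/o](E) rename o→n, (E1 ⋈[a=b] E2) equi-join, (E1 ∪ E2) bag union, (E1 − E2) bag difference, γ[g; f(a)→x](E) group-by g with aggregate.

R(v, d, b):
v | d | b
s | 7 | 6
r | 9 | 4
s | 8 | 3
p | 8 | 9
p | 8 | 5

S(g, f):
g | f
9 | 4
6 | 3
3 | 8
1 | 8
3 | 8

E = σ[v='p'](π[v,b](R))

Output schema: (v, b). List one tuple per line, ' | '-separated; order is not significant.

Stepwise |·|:
  R → 5
  π[v,b](R) → 5
  σ[v='p'](π[v,b](R)) → 2

== RESULT ==
v | b
p | 5
p | 9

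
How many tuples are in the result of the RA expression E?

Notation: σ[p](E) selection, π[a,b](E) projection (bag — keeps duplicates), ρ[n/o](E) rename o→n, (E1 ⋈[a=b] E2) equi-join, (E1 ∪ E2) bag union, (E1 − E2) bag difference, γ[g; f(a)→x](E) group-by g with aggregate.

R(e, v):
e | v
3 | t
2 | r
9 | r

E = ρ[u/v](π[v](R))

Subexpression sizes:
  R → 3
  π[v](R) → 3
  ρ[u/v](π[v](R)) → 3

|E| = 3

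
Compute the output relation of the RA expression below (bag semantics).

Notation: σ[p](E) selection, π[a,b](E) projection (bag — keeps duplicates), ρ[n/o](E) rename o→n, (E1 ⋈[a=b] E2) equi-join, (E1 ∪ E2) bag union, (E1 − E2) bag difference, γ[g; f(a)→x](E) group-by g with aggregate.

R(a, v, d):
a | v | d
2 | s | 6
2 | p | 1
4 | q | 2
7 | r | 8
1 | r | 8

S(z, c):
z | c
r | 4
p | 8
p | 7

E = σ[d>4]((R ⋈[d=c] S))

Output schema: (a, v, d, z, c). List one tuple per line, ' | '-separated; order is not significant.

Row counts bottom-up:
  R → 5
  S → 3
  (R ⋈[d=c] S) → 2
  σ[d>4]((R ⋈[d=c] S)) → 2

== RESULT ==
a | v | d | z | c
1 | r | 8 | p | 8
7 | r | 8 | p | 8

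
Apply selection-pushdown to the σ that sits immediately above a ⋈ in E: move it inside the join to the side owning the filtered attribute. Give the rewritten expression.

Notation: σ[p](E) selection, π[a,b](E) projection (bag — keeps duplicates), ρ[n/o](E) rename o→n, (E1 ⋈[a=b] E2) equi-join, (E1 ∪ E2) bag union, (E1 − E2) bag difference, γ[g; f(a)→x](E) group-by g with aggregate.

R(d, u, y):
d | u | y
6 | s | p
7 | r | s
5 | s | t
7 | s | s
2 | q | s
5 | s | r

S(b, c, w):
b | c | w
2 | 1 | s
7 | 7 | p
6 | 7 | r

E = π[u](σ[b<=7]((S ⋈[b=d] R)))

σ filters on b, owned by the left side.
E' = π[u]((σ[b<=7](S) ⋈[b=d] R))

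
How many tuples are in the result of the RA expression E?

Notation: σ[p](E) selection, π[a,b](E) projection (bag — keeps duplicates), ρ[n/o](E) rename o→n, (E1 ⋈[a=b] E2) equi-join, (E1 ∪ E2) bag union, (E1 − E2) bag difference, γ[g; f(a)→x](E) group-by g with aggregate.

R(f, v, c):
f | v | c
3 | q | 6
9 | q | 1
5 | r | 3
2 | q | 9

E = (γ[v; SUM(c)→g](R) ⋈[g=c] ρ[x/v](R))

Per-node cardinality:
  R → 4
  γ[v; SUM(c)→g](R) → 2
  R → 4
  ρ[x/v](R) → 4
  (γ[v; SUM(c)→g](R) ⋈[g=c] ρ[x/v](R)) → 1

|E| = 1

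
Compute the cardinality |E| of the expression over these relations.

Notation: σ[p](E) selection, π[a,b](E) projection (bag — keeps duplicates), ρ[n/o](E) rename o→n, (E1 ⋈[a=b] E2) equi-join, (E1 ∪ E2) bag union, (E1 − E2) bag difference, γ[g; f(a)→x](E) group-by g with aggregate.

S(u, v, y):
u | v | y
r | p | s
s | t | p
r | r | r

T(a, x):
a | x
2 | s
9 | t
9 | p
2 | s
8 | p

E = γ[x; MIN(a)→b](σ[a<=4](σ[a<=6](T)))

Per-node cardinality:
  T → 5
  σ[a<=6](T) → 2
  σ[a<=4](σ[a<=6](T)) → 2
  γ[x; MIN(a)→b](σ[a<=4](σ[a<=6](T))) → 1

|E| = 1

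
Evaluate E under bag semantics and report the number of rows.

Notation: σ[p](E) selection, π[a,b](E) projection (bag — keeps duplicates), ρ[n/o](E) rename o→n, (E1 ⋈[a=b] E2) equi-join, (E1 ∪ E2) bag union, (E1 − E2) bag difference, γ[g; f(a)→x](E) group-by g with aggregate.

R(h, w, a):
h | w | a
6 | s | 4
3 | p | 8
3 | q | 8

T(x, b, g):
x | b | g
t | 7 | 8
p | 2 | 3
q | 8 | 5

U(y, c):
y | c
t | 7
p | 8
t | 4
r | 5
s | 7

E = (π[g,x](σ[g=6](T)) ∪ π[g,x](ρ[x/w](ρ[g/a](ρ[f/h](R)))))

Stepwise |·|:
  T → 3
  σ[g=6](T) → 0
  π[g,x](σ[g=6](T)) → 0
  R → 3
  ρ[f/h](R) → 3
  ρ[g/a](ρ[f/h](R)) → 3
  ρ[x/w](ρ[g/a](ρ[f/h](R))) → 3
  π[g,x](ρ[x/w](ρ[g/a](ρ[f/h](R)))) → 3
  (π[g,x](σ[g=6](T)) ∪ π[g,x](ρ[x/w](ρ[g/a](ρ[f/h](R))))) → 3

|E| = 3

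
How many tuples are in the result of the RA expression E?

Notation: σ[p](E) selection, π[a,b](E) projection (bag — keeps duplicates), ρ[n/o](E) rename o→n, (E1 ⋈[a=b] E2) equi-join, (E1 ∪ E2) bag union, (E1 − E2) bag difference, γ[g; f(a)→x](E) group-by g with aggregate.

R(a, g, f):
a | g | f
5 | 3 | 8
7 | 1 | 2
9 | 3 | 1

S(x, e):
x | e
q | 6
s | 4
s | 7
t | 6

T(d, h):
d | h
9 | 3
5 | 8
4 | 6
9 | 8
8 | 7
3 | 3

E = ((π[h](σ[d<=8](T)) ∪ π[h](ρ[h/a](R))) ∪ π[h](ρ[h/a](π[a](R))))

Per-node cardinality:
  T → 6
  σ[d<=8](T) → 4
  π[h](σ[d<=8](T)) → 4
  R → 3
  ρ[h/a](R) → 3
  π[h](ρ[h/a](R)) → 3
  (π[h](σ[d<=8](T)) ∪ π[h](ρ[h/a](R))) → 7
  R → 3
  π[a](R) → 3
  ρ[h/a](π[a](R)) → 3
  π[h](ρ[h/a](π[a](R))) → 3
  ((π[h](σ[d<=8](T)) ∪ π[h](ρ[h/a](R))) ∪ π[h](ρ[h/a](π[a](R)))) → 10

|E| = 10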